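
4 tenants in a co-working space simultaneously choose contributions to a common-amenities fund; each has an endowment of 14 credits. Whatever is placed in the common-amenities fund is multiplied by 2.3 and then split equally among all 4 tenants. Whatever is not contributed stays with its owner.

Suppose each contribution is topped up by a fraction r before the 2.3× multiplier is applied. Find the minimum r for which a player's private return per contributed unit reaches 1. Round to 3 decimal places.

With matching at rate r, one contributed unit becomes (1 + r) in the common-amenities fund and returns 2.3 × (1 + r) / 4 to the contributor.
Setting this equal to 1: 1 + r = 4/2.3 = 1.7391.
So the minimum matching rate is r = 1.7391 − 1 = 0.739.

0.739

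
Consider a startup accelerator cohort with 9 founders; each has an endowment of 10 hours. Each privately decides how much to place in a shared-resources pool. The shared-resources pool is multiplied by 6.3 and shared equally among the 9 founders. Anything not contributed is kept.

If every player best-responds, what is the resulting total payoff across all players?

Each contributed unit returns 6.3/9 = 0.7000 to its contributor — below 1 — so contributing 0 is dominant for every player. At the Nash equilibrium everyone keeps their 10, and the group total is 9 × 10 = 90.

90.00 hours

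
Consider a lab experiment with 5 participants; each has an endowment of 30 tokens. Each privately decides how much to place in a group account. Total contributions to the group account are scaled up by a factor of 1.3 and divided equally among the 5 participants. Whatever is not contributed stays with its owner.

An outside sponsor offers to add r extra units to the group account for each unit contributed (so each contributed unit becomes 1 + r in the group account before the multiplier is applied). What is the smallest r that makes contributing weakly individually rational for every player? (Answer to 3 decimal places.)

With matching at rate r, one contributed unit becomes (1 + r) in the group account and returns 1.3 × (1 + r) / 5 to the contributor.
Setting this equal to 1: 1 + r = 5/1.3 = 3.8462.
So the minimum matching rate is r = 3.8462 − 1 = 2.846.

2.846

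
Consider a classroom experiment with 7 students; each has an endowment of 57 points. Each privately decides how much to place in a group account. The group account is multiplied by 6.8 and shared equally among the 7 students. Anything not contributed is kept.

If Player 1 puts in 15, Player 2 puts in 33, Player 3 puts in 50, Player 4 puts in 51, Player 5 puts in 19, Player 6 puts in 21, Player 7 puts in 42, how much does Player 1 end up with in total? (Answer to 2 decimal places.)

Total contributed: 15 + 33 + 50 + 51 + 19 + 21 + 42 = 231.
Each receives 6.8 × 231 / 7 = 224.40 from the group account.
Player 1 keeps 57 − 15 = 42, so Player 1's payoff is 42 + 224.40 = 266.40.

266.40 points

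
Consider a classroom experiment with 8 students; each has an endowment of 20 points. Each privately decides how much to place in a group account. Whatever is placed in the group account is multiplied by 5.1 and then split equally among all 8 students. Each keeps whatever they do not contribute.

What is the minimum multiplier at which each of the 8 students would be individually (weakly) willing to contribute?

A contributed unit returns (multiplier)/8 to its contributor.
This reaches 1 exactly when the multiplier is 8.

8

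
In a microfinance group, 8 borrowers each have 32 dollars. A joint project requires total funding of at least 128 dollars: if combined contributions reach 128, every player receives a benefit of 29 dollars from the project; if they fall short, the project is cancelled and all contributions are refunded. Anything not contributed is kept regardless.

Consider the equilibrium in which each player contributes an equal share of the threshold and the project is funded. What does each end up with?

Equal share of the threshold: 128/8 = 16.
At this profile no one gains by cutting their contribution: any cut drops the total below 128, the project is cancelled, contributions are refunded, and the deviator ends with 32, which is less than 32 − 16 + 29 = 45. Contributing more than 16 just wastes the excess. So contributing exactly 16 is a best response.
Each player's payoff: 32 − 16 + 29 = 45.

45 dollars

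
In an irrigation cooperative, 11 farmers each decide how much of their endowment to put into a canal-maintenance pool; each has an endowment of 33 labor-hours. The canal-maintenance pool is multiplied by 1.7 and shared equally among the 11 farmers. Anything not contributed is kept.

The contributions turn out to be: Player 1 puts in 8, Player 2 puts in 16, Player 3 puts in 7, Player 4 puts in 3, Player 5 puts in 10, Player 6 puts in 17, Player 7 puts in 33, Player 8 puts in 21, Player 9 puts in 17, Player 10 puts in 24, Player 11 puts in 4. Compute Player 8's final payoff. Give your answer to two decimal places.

36.73 labor-hours

Total contributed: 8 + 16 + 7 + 3 + 10 + 17 + 33 + 21 + 17 + 24 + 4 = 160.
Each receives 1.7 × 160 / 11 = 24.73 from the canal-maintenance pool.
Player 8 keeps 33 − 21 = 12, so Player 8's payoff is 12 + 24.73 = 36.73.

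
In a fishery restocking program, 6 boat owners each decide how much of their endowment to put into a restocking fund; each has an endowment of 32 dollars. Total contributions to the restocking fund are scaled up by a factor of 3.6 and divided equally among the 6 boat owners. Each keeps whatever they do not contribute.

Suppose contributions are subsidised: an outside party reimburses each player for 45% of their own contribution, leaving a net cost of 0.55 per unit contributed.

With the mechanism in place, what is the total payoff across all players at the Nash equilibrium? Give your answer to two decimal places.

777.60 dollars

Under the mechanism each unit contributed yields (3.6/6) / 0.55 = 1.0909 back to its contributor per unit of net cost, which exceeds 1, making full contribution the dominant choice for everyone.
At the Nash equilibrium everyone contributes 32. Group total payoff = 6 × (32 × 0.45 + 3.6 × 32) = 777.60.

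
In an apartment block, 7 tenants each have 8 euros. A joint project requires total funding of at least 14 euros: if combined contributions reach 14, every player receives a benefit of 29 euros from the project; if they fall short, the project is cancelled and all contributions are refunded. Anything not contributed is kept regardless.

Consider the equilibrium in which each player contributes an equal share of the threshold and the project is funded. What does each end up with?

35 euros

Equal share of the threshold: 14/7 = 2.
At this profile no one gains by cutting their contribution: any cut drops the total below 14, the project is cancelled, contributions are refunded, and the deviator ends with 8, which is less than 8 − 2 + 29 = 35. Contributing more than 2 just wastes the excess. So contributing exactly 2 is a best response.
Each player's payoff: 8 − 2 + 29 = 35.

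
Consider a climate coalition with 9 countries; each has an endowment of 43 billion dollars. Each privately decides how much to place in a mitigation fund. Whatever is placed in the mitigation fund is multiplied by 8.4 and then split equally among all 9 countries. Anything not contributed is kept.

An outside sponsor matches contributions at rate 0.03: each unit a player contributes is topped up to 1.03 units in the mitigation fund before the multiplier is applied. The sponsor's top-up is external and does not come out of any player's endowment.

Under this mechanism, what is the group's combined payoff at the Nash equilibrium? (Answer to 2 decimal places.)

Even with the mechanism, each unit contributed returns only 8.4 × 1.03 / 9 = 0.9613 per unit of net cost, so contributing nothing is still dominant.
Everyone keeps their endowment and the group total is 9 × 43 = 387.

387.00 billion dollars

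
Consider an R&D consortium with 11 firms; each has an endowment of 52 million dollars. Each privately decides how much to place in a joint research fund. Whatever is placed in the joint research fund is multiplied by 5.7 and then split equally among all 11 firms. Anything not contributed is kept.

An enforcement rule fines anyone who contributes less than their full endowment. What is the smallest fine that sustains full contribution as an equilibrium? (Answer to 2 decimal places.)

Given the others contribute fully, the best deviation is to contribute 0 (any partial contribution still incurs the fine and gives up units whose private return 0.5182 is below 1).
Deviating from 52 to 0 saves 52 million dollars but forfeits the deviator's share of the drop in the joint research fund: 5.7/11 × 52 = 26.95.
So the deviation gain is 52 − 26.95 = 25.05, and the fine must be at least 25.05 million dollars to wipe it out.

25.05 million dollars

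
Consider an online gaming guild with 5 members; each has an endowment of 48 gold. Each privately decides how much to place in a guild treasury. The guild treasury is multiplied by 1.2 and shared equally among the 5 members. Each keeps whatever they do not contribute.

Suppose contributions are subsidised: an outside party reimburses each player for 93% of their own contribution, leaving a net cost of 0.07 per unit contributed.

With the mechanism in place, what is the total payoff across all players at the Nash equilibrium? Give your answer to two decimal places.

511.20 gold

With the mechanism, a contributed unit returns (1.2/5) / 0.07 = 3.4286 per unit of net cost to the contributor — now above 1 — so contributing fully is weakly dominant for every player.
So the Nash equilibrium is full contribution by all 5; the group earns 5 × (48 × 0.93 + 1.2 × 48) = 511.20.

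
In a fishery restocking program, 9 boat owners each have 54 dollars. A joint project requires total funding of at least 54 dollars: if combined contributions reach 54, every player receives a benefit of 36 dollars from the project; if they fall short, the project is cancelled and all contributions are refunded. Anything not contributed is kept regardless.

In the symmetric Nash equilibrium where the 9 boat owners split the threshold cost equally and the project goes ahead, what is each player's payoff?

Equal share of the threshold: 54/9 = 6.
At this profile no one gains by cutting their contribution: any cut drops the total below 54, the project is cancelled, contributions are refunded, and the deviator ends with 54, which is less than 54 − 6 + 36 = 84. Contributing more than 6 just wastes the excess. So contributing exactly 6 is a best response.
Each player's payoff: 54 − 6 + 36 = 84.

84 dollars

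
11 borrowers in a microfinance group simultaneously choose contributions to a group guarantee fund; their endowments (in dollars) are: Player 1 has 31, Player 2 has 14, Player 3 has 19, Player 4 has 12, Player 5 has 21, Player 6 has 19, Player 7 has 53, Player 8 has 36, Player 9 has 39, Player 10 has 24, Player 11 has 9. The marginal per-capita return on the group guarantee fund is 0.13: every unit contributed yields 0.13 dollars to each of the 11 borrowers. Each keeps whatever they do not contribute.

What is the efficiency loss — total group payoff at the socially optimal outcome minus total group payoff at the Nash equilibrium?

The private return per contributed unit is 0.13 < 1 for everyone, so the Nash equilibrium is zero contribution and the group total is Σ E_j = 31 + 14 + 19 + 12 + 21 + 19 + 53 + 36 + 39 + 24 + 9 = 277.
Each contributed unit returns 1.430 to the group, so the social optimum is full contribution by everyone: group total = 1.430 × 277 = 396.11.
Efficiency loss = (1.430 − 1) × 277 = 119.11.

119.11 dollars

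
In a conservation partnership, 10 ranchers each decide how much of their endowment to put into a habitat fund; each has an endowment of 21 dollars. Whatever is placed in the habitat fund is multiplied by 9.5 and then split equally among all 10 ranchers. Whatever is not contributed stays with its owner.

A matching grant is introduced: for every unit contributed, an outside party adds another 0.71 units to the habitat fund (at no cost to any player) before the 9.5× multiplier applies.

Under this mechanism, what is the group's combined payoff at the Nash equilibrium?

With the mechanism, a contributed unit returns 9.5 × 1.71 / 10 = 1.6245 per unit of net cost to the contributor — now above 1 — so contributing fully is weakly dominant for every player.
So the Nash equilibrium is full contribution by all 10; the group earns 9.5 × 1.71 × 210 = 3411.45.

3411.45 dollars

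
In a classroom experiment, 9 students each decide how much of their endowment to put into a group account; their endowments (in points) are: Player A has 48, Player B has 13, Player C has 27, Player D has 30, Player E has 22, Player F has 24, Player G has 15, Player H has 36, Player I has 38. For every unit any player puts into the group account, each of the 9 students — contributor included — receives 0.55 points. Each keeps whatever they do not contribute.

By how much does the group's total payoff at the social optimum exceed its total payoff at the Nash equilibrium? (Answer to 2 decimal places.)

The private return per contributed unit is 0.55 < 1 for everyone, so the Nash equilibrium is zero contribution and the group total is Σ E_j = 48 + 13 + 27 + 30 + 22 + 24 + 15 + 36 + 38 = 253.
Each contributed unit returns 4.950 to the group, so the social optimum is full contribution by everyone: group total = 4.950 × 253 = 1252.35.
Efficiency loss = (4.950 − 1) × 253 = 999.35.

999.35 points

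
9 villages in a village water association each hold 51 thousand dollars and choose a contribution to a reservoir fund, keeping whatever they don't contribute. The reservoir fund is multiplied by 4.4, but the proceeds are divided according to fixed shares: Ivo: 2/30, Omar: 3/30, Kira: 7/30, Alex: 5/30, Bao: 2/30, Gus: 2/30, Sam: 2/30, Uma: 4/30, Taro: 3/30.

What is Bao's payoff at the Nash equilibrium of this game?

Player j's private return per contributed unit is 4.4 × (j's share). Contributing is weakly dominant for j when that share is at least 1/4.4 = 0.2273, and contributing 0 is dominant otherwise.
The only share above 0.2273 is Kira's 7/30, contributing 51; the remaining 8 contribute 0. Total contributed: 51.
Bao keeps 51 and receives 4.4 × 51 × 2/30 = 14.96 from the reservoir fund, for a payoff of 65.96.

65.96 thousand dollars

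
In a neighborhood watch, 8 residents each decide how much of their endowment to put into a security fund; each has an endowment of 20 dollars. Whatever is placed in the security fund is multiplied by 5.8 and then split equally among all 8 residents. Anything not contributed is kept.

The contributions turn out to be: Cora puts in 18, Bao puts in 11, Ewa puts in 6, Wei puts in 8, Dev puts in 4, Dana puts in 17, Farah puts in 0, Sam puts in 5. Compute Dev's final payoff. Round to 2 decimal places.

66.03 dollars

Total contributed: 18 + 11 + 6 + 8 + 4 + 17 + 0 + 5 = 69.
Each receives 5.8 × 69 / 8 = 50.03 from the security fund.
Dev keeps 20 − 4 = 16, so Dev's payoff is 16 + 50.03 = 66.03.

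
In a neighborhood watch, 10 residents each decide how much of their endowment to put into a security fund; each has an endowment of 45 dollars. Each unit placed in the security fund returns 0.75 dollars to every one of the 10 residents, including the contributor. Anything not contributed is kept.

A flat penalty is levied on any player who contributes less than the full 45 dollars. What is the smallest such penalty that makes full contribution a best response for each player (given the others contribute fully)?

Given the others contribute fully, the best deviation is to contribute 0 (any partial contribution still incurs the fine and gives up units whose private return 0.75 is below 1).
Deviating from 45 to 0 saves 45 dollars but forfeits the deviator's share of the drop in the security fund: 0.75 × 45 = 33.75.
So the deviation gain is 45 − 33.75 = 11.25, and the fine must be at least 11.25 dollars to wipe it out.

11.25 dollars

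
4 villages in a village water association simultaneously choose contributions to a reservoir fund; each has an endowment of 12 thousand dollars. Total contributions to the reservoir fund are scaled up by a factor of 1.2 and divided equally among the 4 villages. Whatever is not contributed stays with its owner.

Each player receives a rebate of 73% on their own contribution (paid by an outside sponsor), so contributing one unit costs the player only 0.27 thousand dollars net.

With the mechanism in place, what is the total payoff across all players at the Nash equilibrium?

With the mechanism, a contributed unit returns (1.2/4) / 0.27 = 1.1111 per unit of net cost to the contributor — now above 1 — so contributing fully is weakly dominant for every player.
So the Nash equilibrium is full contribution by all 4; the group earns 4 × (12 × 0.73 + 1.2 × 12) = 92.64.

92.64 thousand dollars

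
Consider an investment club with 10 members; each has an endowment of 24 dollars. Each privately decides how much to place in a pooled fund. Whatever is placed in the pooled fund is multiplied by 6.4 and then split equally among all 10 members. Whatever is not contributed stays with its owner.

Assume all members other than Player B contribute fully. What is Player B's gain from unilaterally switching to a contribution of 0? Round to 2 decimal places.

8.64 dollars

Switching from a contribution of 24 to 0 lets Player B keep an extra 24 dollars, but lowers the pooled fund by 24, which costs Player B their own share of that drop: 6.4/10 × 24 = 15.36.
Net gain = 24 − 15.36 = 8.64. The private return per contributed unit (0.6400) is below 1, so free-riding is indeed the best response regardless of what the others do.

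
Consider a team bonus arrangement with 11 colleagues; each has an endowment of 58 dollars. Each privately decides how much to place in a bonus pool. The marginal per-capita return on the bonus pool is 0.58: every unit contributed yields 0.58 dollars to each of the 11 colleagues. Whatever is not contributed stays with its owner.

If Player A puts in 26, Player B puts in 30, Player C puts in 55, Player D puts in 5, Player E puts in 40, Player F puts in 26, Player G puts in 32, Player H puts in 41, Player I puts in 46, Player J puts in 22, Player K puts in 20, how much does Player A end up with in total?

Total contributed: 26 + 30 + 55 + 5 + 40 + 26 + 32 + 41 + 46 + 22 + 20 = 343.
Each receives 0.58 × 343 = 198.94 from the bonus pool.
Player A keeps 58 − 26 = 32, so Player A's payoff is 32 + 198.94 = 230.94.

230.94 dollars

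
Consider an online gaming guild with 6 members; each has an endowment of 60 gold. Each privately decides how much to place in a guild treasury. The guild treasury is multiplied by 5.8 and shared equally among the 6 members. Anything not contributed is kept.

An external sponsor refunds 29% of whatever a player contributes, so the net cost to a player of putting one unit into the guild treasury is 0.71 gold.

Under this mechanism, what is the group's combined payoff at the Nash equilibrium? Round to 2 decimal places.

2192.40 gold

The effective private return per unit is now (5.8/6) / 0.71 = 1.3615 > 1, so every player's dominant strategy flips to full contribution.
So the Nash equilibrium is full contribution by all 6; the group earns 6 × (60 × 0.29 + 5.8 × 60) = 2192.40.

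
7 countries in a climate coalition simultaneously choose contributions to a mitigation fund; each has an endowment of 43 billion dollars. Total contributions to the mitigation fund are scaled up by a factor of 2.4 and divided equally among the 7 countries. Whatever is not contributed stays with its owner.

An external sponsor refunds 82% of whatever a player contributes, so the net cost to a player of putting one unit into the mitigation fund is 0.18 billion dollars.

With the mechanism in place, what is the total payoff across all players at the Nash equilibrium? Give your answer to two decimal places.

Under the mechanism each unit contributed yields (2.4/7) / 0.18 = 1.9048 back to its contributor per unit of net cost, which exceeds 1, making full contribution the dominant choice for everyone.
So the Nash equilibrium is full contribution by all 7; the group earns 7 × (43 × 0.82 + 2.4 × 43) = 969.22.

969.22 billion dollars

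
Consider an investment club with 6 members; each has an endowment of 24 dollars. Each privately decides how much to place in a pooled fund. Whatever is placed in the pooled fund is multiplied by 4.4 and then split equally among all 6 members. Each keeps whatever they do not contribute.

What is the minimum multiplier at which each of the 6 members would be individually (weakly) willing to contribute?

6

A contributed unit returns (multiplier)/6 to its contributor.
This reaches 1 exactly when the multiplier is 6.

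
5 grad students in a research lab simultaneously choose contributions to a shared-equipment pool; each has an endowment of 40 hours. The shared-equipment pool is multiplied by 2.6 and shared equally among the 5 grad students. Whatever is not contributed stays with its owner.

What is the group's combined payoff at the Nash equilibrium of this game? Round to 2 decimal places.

200.00 hours

Each contributed unit returns 2.6/5 = 0.5200 to its contributor — below 1 — so contributing 0 is dominant for every player. At the Nash equilibrium everyone keeps their 40, and the group total is 5 × 40 = 200.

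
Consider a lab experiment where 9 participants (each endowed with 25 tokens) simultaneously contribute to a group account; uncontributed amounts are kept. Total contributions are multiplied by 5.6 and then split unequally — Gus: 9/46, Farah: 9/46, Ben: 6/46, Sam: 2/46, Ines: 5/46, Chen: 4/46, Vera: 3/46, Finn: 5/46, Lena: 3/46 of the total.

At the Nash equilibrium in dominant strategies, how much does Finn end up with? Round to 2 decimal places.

55.43 tokens

Each unit j contributes comes back to j as 5.6 × (j's share), so j prefers to contribute only if that share exceeds 1/5.6 = 0.1786; otherwise keeping the unit dominates.
Gus and Farah are above the threshold, contributing 25 each; the remaining 7 contribute 0. Total contributed: 50.
Finn keeps 25 and receives 5.6 × 50 × 5/46 = 30.43 from the group account, for a payoff of 55.43.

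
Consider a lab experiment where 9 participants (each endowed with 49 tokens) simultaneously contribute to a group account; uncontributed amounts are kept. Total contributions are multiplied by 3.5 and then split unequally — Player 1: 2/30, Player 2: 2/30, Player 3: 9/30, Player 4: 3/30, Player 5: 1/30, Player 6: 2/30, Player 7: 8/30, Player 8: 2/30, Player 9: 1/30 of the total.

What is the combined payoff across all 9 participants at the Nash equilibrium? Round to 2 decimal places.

For player j, contributing a unit is worthwhile iff 3.5 × (j's share) ≥ 1, i.e. iff j's share is at least 0.2857.
Player 3 alone (share 9/30) is above the threshold, contributing 49; the remaining 8 contribute 0. Total contributed: 49.
The group account pays out 3.5 × 49 = 171.50 in total (split across the unequal shares, but the aggregate is all that matters for the group sum).
The 8 free-riders keep 49 each, adding 392. Group total = 392 + 171.50 = 563.50.

563.50 tokens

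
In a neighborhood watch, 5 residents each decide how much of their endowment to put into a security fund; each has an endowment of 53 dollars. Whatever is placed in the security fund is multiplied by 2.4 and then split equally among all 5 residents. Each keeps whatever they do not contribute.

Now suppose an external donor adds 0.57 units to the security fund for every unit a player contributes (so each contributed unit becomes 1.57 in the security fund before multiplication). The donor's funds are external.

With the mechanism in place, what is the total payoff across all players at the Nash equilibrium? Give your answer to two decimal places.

265.00 dollars

With the mechanism, a contributed unit returns 2.4 × 1.57 / 5 = 0.7536 per unit of net cost — still below 1 — so contributing 0 remains dominant for every player.
At the Nash equilibrium no one contributes; group total payoff = 5 × 53 = 265.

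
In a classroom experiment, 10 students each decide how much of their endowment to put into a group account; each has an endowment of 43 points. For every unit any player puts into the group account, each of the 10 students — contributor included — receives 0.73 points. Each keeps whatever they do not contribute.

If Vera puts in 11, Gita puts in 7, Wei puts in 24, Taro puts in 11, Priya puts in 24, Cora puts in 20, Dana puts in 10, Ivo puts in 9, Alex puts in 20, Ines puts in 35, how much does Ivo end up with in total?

158.83 points

Total contributed: 11 + 7 + 24 + 11 + 24 + 20 + 10 + 9 + 20 + 35 = 171.
Each receives 0.73 × 171 = 124.83 from the group account.
Ivo keeps 43 − 9 = 34, so Ivo's payoff is 34 + 124.83 = 158.83.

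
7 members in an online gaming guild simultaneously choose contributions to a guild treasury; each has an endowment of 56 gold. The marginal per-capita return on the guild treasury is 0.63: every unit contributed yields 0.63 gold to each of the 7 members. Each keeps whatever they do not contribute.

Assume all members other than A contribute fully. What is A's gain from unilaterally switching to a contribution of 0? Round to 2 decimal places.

20.72 gold

Switching from a contribution of 56 to 0 lets A keep an extra 56 gold, but lowers the guild treasury by 56, which costs A their own share of that drop: 0.63 × 56 = 35.28.
Net gain = 56 − 35.28 = 20.72. The private return per contributed unit (0.63) is below 1, so free-riding is indeed the best response regardless of what the others do.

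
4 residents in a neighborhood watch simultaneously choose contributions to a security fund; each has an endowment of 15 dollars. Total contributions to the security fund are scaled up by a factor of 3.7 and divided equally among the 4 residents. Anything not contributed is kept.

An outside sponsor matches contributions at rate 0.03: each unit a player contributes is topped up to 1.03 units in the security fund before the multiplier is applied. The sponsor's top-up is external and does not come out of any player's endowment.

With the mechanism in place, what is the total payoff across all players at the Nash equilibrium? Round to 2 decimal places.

60.00 dollars

The effective private return is 3.7 × 1.03 / 4 = 0.9528, which is still under 1, so the mechanism doesn't change anyone's dominant strategy: zero contribution.
At the Nash equilibrium no one contributes; group total payoff = 4 × 15 = 60.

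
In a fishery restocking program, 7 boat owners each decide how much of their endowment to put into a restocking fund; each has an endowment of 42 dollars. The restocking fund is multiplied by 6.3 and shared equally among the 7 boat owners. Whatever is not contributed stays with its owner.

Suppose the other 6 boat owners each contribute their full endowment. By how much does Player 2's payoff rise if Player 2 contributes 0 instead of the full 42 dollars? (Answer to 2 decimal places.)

4.20 dollars

Switching from a contribution of 42 to 0 lets Player 2 keep an extra 42 dollars, but lowers the restocking fund by 42, which costs Player 2 their own share of that drop: 6.3/7 × 42 = 37.80.
Net gain = 42 − 37.80 = 4.20. The private return per contributed unit (0.9000) is below 1, so free-riding is indeed the best response regardless of what the others do.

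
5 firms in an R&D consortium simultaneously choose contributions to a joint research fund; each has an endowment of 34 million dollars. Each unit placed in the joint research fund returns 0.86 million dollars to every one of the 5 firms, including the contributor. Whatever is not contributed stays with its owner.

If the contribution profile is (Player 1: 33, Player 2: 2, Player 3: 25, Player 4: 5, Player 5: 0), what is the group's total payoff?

384.50 million dollars

Total contributed: 33 + 2 + 25 + 5 + 0 = 65; total kept: 5 × 34 − 65 = 105.
The joint research fund pays out 0.86 × 5 × 65 = 279.50 in aggregate.
Group total = 105 + 279.50 = 384.50.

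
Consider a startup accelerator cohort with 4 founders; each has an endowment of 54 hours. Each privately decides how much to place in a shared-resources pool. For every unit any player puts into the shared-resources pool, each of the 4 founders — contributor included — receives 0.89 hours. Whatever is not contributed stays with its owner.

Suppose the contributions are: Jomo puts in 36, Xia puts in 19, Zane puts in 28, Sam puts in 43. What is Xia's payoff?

Total contributed: 36 + 19 + 28 + 43 = 126.
Each receives 0.89 × 126 = 112.14 from the shared-resources pool.
Xia keeps 54 − 19 = 35, so Xia's payoff is 35 + 112.14 = 147.14.

147.14 hours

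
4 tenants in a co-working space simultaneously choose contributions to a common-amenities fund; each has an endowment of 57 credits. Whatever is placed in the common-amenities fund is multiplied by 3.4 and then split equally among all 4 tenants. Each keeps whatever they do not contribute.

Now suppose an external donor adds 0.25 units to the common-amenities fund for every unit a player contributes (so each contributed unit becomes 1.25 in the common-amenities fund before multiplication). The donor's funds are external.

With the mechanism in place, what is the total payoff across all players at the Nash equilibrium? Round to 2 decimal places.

969.00 credits

The effective private return per unit is now 3.4 × 1.25 / 4 = 1.0625 > 1, so every player's dominant strategy flips to full contribution.
At the Nash equilibrium everyone contributes 57. Group total payoff = 3.4 × 1.25 × 228 = 969.00.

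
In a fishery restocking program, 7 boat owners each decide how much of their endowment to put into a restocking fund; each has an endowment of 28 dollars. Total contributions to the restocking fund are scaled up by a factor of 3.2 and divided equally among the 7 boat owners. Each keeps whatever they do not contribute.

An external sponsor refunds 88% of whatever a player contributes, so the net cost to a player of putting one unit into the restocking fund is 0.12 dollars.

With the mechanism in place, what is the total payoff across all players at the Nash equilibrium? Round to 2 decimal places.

799.68 dollars

With the mechanism, a contributed unit returns (3.2/7) / 0.12 = 3.8095 per unit of net cost to the contributor — now above 1 — so contributing fully is weakly dominant for every player.
At the Nash equilibrium everyone contributes 28. Group total payoff = 7 × (28 × 0.88 + 3.2 × 28) = 799.68.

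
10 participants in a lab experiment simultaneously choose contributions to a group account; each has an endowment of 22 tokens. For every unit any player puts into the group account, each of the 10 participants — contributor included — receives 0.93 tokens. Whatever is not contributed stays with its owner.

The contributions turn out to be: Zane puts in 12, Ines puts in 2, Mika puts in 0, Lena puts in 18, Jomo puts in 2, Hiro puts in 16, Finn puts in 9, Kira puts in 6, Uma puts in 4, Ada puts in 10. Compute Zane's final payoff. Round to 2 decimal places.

Total contributed: 12 + 2 + 0 + 18 + 2 + 16 + 9 + 6 + 4 + 10 = 79.
Each receives 0.93 × 79 = 73.47 from the group account.
Zane keeps 22 − 12 = 10, so Zane's payoff is 10 + 73.47 = 83.47.

83.47 tokens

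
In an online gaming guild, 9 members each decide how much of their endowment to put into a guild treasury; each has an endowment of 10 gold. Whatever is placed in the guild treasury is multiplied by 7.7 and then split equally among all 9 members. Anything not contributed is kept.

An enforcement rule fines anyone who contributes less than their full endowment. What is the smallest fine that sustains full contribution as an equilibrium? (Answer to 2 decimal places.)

1.44 gold

Given the others contribute fully, the best deviation is to contribute 0 (any partial contribution still incurs the fine and gives up units whose private return 0.8556 is below 1).
Deviating from 10 to 0 saves 10 gold but forfeits the deviator's share of the drop in the guild treasury: 7.7/9 × 10 = 8.56.
So the deviation gain is 10 − 8.56 = 1.44, and the fine must be at least 1.44 gold to wipe it out.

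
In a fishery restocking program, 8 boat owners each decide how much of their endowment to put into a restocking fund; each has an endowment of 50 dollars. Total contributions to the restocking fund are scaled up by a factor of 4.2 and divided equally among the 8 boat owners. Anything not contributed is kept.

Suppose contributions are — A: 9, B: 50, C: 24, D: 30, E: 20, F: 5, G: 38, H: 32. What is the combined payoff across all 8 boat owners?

Total contributed: 9 + 50 + 24 + 30 + 20 + 5 + 38 + 32 = 208; total kept: 8 × 50 − 208 = 192.
The restocking fund pays out 4.2 × 208 = 873.60 in aggregate.
Group total = 192 + 873.60 = 1065.60.

1065.60 dollars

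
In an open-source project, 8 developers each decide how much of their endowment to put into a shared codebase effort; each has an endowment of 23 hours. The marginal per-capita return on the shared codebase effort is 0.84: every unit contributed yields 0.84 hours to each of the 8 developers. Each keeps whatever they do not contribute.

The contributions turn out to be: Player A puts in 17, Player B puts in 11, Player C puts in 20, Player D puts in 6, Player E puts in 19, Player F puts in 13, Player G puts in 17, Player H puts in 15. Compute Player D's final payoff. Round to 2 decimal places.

Total contributed: 17 + 11 + 20 + 6 + 19 + 13 + 17 + 15 = 118.
Each receives 0.84 × 118 = 99.12 from the shared codebase effort.
Player D keeps 23 − 6 = 17, so Player D's payoff is 17 + 99.12 = 116.12.

116.12 hours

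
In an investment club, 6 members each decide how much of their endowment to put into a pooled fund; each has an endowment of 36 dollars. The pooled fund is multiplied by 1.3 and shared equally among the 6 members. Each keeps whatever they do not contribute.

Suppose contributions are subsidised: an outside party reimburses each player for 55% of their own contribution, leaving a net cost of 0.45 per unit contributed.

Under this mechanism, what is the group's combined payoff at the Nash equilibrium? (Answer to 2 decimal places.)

Even with the mechanism, each unit contributed returns only (1.3/6) / 0.45 = 0.4815 per unit of net cost, so contributing nothing is still dominant.
Everyone keeps their endowment and the group total is 6 × 36 = 216.

216.00 dollars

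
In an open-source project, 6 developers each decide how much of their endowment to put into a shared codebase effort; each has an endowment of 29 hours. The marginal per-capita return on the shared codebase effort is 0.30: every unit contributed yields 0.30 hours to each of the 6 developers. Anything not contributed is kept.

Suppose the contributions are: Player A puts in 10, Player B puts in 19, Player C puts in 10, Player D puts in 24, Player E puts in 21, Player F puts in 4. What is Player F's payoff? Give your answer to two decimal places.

Total contributed: 10 + 19 + 10 + 24 + 21 + 4 = 88.
Each receives 0.30 × 88 = 26.40 from the shared codebase effort.
Player F keeps 29 − 4 = 25, so Player F's payoff is 25 + 26.40 = 51.40.

51.40 hours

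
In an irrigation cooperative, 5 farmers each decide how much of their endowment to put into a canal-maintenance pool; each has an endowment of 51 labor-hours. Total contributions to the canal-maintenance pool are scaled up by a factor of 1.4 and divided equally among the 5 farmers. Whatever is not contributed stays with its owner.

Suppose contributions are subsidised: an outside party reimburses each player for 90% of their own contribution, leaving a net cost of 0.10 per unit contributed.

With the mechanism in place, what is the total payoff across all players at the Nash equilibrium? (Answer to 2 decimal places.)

586.50 labor-hours

Under the mechanism each unit contributed yields (1.4/5) / 0.10 = 2.8000 back to its contributor per unit of net cost, which exceeds 1, making full contribution the dominant choice for everyone.
So the Nash equilibrium is full contribution by all 5; the group earns 5 × (51 × 0.90 + 1.4 × 51) = 586.50.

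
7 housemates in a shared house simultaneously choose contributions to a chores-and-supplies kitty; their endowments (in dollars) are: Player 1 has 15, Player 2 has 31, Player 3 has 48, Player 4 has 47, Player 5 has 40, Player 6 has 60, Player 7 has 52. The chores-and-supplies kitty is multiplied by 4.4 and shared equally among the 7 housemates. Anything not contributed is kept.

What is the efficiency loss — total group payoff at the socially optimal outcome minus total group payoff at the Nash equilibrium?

996.20 dollars

The private return per contributed unit is 4.4/7 = 0.6286 < 1 for every player regardless of endowment, so the Nash equilibrium is zero contribution and the group total is Σ E_j = 15 + 31 + 48 + 47 + 40 + 60 + 52 = 293.
Each contributed unit returns 4.400 to the group, so the social optimum is full contribution by everyone: group total = 4.400 × 293 = 1289.20.
Efficiency loss = (4.400 − 1) × 293 = 996.20.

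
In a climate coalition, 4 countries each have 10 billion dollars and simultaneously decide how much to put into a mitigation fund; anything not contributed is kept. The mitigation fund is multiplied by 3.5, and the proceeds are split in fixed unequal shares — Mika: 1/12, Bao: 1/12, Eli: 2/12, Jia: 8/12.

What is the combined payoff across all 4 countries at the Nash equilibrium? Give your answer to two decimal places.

A player with share s gets back 3.5·s per unit contributed, so full contribution is dominant for anyone with s > 1/3.5 = 0.2857 and zero contribution is dominant for anyone below.
Only Jia (8/12) clears that bar, contributing 10; the remaining 3 contribute 0. Total contributed: 10.
The mitigation fund pays out 3.5 × 10 = 35.00 in total (split across the unequal shares, but the aggregate is all that matters for the group sum).
The 3 free-riders keep 10 each, adding 30. Group total = 30 + 35.00 = 65.00.

65.00 billion dollars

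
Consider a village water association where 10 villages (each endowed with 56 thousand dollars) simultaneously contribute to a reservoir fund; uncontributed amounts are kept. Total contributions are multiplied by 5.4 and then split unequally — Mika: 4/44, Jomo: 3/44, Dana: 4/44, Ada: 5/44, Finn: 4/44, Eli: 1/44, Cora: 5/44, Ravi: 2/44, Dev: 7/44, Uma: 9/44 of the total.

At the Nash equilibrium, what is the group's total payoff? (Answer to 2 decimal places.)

Each unit j contributes comes back to j as 5.4 × (j's share), so j prefers to contribute only if that share exceeds 1/5.4 = 0.1852; otherwise keeping the unit dominates.
Only Uma (9/44) clears that bar, contributing 56; the remaining 9 contribute 0. Total contributed: 56.
The reservoir fund pays out 5.4 × 56 = 302.40 in total (split across the unequal shares, but the aggregate is all that matters for the group sum).
The 9 free-riders keep 56 each, adding 504. Group total = 504 + 302.40 = 806.40.

806.40 thousand dollars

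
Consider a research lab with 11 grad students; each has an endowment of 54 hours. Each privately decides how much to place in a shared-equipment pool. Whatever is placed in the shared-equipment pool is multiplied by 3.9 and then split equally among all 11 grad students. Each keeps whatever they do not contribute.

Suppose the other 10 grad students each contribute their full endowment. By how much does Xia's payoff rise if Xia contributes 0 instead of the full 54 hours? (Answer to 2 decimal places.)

34.85 hours

Switching from a contribution of 54 to 0 lets Xia keep an extra 54 hours, but lowers the shared-equipment pool by 54, which costs Xia their own share of that drop: 3.9/11 × 54 = 19.15.
Net gain = 54 − 19.15 = 34.85. The private return per contributed unit (0.3545) is below 1, so free-riding is indeed the best response regardless of what the others do.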